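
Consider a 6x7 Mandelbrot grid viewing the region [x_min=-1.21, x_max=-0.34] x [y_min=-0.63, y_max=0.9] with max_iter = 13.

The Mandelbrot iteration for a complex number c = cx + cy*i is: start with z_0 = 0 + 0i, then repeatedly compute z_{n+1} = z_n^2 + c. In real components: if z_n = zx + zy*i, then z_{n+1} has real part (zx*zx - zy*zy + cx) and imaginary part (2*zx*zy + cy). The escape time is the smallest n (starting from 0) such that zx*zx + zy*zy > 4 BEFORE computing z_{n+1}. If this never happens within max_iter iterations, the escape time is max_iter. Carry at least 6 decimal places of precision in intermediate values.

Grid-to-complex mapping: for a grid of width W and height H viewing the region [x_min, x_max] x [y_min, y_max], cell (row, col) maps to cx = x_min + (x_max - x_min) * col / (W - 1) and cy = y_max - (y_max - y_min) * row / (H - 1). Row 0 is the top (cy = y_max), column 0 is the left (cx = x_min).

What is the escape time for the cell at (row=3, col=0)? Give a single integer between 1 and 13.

z_0 = 0 + 0i, c = -1.2100 + 0.1350i
Iter 1: z = -1.2100 + 0.1350i, |z|^2 = 1.4823
Iter 2: z = 0.2359 + -0.1917i, |z|^2 = 0.0924
Iter 3: z = -1.1911 + 0.0446i, |z|^2 = 1.4207
Iter 4: z = 0.2068 + 0.0288i, |z|^2 = 0.0436
Iter 5: z = -1.1681 + 0.1469i, |z|^2 = 1.3860
Iter 6: z = 0.1328 + -0.2082i, |z|^2 = 0.0610
Iter 7: z = -1.2357 + 0.0797i, |z|^2 = 1.5334
Iter 8: z = 0.3107 + -0.0619i, |z|^2 = 0.1003
Iter 9: z = -1.1173 + 0.0965i, |z|^2 = 1.2577
Iter 10: z = 0.0291 + -0.0807i, |z|^2 = 0.0074
Iter 11: z = -1.2157 + 0.1303i, |z|^2 = 1.4948
Iter 12: z = 0.2509 + -0.1818i, |z|^2 = 0.0960

Answer: 13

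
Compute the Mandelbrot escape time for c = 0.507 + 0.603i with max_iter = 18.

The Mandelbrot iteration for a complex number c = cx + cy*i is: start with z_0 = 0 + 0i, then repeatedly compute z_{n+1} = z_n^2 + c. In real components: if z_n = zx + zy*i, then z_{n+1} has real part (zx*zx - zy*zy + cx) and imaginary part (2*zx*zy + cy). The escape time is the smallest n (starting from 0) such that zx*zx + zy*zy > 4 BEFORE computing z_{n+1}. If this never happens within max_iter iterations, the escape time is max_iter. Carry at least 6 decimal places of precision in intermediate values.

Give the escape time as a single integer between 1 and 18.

z_0 = 0 + 0i, c = 0.5070 + 0.6030i
Iter 1: z = 0.5070 + 0.6030i, |z|^2 = 0.6207
Iter 2: z = 0.4004 + 1.2144i, |z|^2 = 1.6352
Iter 3: z = -0.8075 + 1.5756i, |z|^2 = 3.1347
Iter 4: z = -1.3235 + -1.9417i, |z|^2 = 5.5218
Escaped at iteration 4

Answer: 4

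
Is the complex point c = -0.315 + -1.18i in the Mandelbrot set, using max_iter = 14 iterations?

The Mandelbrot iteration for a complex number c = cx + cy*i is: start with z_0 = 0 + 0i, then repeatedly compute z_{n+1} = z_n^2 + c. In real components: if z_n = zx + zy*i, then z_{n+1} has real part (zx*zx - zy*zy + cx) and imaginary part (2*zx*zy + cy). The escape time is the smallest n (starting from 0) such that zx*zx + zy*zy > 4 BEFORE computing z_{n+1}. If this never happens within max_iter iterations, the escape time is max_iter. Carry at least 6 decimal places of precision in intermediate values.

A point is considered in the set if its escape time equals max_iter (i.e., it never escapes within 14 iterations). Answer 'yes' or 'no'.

z_0 = 0 + 0i, c = -0.3150 + -1.1800i
Iter 1: z = -0.3150 + -1.1800i, |z|^2 = 1.4916
Iter 2: z = -1.6082 + -0.4366i, |z|^2 = 2.7768
Iter 3: z = 2.0806 + 0.2243i, |z|^2 = 4.3792
Escaped at iteration 3

Answer: no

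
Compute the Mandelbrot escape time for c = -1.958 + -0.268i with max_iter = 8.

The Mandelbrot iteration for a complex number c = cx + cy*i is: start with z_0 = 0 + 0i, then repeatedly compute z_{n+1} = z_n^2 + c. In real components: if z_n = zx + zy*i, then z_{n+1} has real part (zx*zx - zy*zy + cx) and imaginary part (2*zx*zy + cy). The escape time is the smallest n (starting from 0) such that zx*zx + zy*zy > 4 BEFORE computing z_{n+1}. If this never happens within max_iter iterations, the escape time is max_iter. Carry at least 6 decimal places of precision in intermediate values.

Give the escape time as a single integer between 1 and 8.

z_0 = 0 + 0i, c = -1.9580 + -0.2680i
Iter 1: z = -1.9580 + -0.2680i, |z|^2 = 3.9056
Iter 2: z = 1.8039 + 0.7815i, |z|^2 = 3.8649
Iter 3: z = 0.6855 + 2.5515i, |z|^2 = 6.9801
Escaped at iteration 3

Answer: 3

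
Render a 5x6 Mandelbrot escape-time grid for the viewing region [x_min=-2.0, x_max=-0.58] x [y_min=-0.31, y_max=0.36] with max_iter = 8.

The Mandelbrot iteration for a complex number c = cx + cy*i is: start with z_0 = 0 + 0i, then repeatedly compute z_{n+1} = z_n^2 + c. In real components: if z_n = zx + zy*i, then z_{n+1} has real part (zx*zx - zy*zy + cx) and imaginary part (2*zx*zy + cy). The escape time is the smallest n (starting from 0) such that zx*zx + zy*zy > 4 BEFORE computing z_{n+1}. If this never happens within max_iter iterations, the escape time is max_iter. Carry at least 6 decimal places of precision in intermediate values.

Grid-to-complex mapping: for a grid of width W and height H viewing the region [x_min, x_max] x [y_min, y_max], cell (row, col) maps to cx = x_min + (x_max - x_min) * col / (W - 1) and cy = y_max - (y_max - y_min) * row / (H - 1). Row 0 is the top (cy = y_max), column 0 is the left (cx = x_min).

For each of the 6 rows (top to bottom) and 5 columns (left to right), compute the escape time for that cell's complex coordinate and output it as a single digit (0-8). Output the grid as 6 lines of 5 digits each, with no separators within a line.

Answer: 14888
14888
16888
17888
15888
14888

Derivation:
(row=0, col=0): c = -2.0000 + 0.3600i → escape time 1
(row=0, col=1): c = -1.6450 + 0.3600i → escape time 4
(row=0, col=2): c = -1.2900 + 0.3600i → escape time 8
(row=0, col=3): c = -0.9350 + 0.3600i → escape time 8
(row=0, col=4): c = -0.5800 + 0.3600i → escape time 8
(row=1, col=0): c = -2.0000 + 0.2260i → escape time 1
(row=1, col=1): c = -1.6450 + 0.2260i → escape time 4
(row=1, col=2): c = -1.2900 + 0.2260i → escape time 8
(row=1, col=3): c = -0.9350 + 0.2260i → escape time 8
(row=1, col=4): c = -0.5800 + 0.2260i → escape time 8
(row=2, col=0): c = -2.0000 + 0.0920i → escape time 1
(row=2, col=1): c = -1.6450 + 0.0920i → escape time 6
(row=2, col=2): c = -1.2900 + 0.0920i → escape time 8
(row=2, col=3): c = -0.9350 + 0.0920i → escape time 8
(row=2, col=4): c = -0.5800 + 0.0920i → escape time 8
(row=3, col=0): c = -2.0000 + -0.0420i → escape time 1
(row=3, col=1): c = -1.6450 + -0.0420i → escape time 7
(row=3, col=2): c = -1.2900 + -0.0420i → escape time 8
(row=3, col=3): c = -0.9350 + -0.0420i → escape time 8
(row=3, col=4): c = -0.5800 + -0.0420i → escape time 8
(row=4, col=0): c = -2.0000 + -0.1760i → escape time 1
(row=4, col=1): c = -1.6450 + -0.1760i → escape time 5
(row=4, col=2): c = -1.2900 + -0.1760i → escape time 8
(row=4, col=3): c = -0.9350 + -0.1760i → escape time 8
(row=4, col=4): c = -0.5800 + -0.1760i → escape time 8
(row=5, col=0): c = -2.0000 + -0.3100i → escape time 1
(row=5, col=1): c = -1.6450 + -0.3100i → escape time 4
(row=5, col=2): c = -1.2900 + -0.3100i → escape time 8
(row=5, col=3): c = -0.9350 + -0.3100i → escape time 8
(row=5, col=4): c = -0.5800 + -0.3100i → escape time 8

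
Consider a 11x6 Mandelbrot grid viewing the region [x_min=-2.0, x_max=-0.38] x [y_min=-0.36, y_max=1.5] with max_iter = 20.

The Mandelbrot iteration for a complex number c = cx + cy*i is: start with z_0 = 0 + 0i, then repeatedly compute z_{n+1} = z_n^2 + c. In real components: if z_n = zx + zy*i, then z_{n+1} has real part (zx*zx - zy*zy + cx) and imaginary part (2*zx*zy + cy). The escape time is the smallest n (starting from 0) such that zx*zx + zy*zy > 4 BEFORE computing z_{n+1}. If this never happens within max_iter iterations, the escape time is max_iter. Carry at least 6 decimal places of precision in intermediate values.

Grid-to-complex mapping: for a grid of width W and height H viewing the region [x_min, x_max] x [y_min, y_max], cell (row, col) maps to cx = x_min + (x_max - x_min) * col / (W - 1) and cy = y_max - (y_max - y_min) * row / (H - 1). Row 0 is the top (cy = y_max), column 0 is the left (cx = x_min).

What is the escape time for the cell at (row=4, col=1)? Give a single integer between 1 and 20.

z_0 = 0 + 0i, c = -1.8380 + 0.0120i
Iter 1: z = -1.8380 + 0.0120i, |z|^2 = 3.3784
Iter 2: z = 1.5401 + -0.0321i, |z|^2 = 2.3729
Iter 3: z = 0.5329 + -0.0869i, |z|^2 = 0.2915
Iter 4: z = -1.5616 + -0.0806i, |z|^2 = 2.4451
Iter 5: z = 0.5941 + 0.2638i, |z|^2 = 0.4225
Iter 6: z = -1.5547 + 0.3255i, |z|^2 = 2.5229
Iter 7: z = 0.4731 + -0.9999i, |z|^2 = 1.2236
Iter 8: z = -2.6141 + -0.9341i, |z|^2 = 7.7058
Escaped at iteration 8

Answer: 8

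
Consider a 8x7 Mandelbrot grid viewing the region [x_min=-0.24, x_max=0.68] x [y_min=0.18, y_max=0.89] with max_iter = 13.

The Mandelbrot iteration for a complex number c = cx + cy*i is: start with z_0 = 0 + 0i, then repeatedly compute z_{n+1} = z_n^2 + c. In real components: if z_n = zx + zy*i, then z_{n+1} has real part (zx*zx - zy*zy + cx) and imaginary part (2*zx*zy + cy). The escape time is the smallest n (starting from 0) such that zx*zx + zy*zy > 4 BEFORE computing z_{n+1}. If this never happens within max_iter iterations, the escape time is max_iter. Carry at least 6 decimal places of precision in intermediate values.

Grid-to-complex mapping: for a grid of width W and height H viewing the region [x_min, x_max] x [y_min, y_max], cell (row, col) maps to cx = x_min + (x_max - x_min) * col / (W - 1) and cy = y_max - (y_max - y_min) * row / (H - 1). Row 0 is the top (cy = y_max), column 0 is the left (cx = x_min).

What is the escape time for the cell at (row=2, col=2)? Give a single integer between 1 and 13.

Answer: 13

Derivation:
z_0 = 0 + 0i, c = 0.0229 + 0.6533i
Iter 1: z = 0.0229 + 0.6533i, |z|^2 = 0.4274
Iter 2: z = -0.4035 + 0.6832i, |z|^2 = 0.6295
Iter 3: z = -0.2811 + 0.1020i, |z|^2 = 0.0894
Iter 4: z = 0.0915 + 0.5960i, |z|^2 = 0.3635
Iter 5: z = -0.3239 + 0.7624i, |z|^2 = 0.6861
Iter 6: z = -0.4534 + 0.1594i, |z|^2 = 0.2310
Iter 7: z = 0.2030 + 0.5088i, |z|^2 = 0.3001
Iter 8: z = -0.1948 + 0.8599i, |z|^2 = 0.7774
Iter 9: z = -0.6787 + 0.3183i, |z|^2 = 0.5619
Iter 10: z = 0.3821 + 0.2213i, |z|^2 = 0.1950
Iter 11: z = 0.1199 + 0.8224i, |z|^2 = 0.6908
Iter 12: z = -0.6392 + 0.8506i, |z|^2 = 1.1320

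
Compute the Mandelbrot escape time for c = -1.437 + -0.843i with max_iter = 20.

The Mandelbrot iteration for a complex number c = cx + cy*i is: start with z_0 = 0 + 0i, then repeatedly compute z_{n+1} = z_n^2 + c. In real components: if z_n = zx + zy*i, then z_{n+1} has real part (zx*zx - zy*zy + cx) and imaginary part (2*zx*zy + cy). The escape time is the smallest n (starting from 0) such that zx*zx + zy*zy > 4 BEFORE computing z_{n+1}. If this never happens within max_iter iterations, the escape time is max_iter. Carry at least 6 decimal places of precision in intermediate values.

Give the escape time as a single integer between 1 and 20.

z_0 = 0 + 0i, c = -1.4370 + -0.8430i
Iter 1: z = -1.4370 + -0.8430i, |z|^2 = 2.7756
Iter 2: z = -0.0827 + 1.5798i, |z|^2 = 2.5025
Iter 3: z = -3.9259 + -1.1042i, |z|^2 = 16.6318
Escaped at iteration 3

Answer: 3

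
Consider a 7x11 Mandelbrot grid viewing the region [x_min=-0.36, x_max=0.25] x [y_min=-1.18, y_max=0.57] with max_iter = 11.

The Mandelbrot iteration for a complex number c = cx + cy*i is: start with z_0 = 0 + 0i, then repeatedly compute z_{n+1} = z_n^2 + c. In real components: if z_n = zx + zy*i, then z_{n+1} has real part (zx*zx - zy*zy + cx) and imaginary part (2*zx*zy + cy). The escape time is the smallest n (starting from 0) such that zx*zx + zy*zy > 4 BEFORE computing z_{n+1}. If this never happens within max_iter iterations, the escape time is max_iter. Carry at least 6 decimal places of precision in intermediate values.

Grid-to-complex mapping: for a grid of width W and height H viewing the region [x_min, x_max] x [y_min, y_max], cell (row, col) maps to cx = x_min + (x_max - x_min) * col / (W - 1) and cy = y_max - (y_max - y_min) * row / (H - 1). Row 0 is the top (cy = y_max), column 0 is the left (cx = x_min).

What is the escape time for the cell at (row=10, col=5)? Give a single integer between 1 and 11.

z_0 = 0 + 0i, c = 0.1483 + -1.1800i
Iter 1: z = 0.1483 + -1.1800i, |z|^2 = 1.4144
Iter 2: z = -1.2221 + -1.5301i, |z|^2 = 3.8345
Iter 3: z = -0.6993 + 2.5597i, |z|^2 = 7.0410
Escaped at iteration 3

Answer: 3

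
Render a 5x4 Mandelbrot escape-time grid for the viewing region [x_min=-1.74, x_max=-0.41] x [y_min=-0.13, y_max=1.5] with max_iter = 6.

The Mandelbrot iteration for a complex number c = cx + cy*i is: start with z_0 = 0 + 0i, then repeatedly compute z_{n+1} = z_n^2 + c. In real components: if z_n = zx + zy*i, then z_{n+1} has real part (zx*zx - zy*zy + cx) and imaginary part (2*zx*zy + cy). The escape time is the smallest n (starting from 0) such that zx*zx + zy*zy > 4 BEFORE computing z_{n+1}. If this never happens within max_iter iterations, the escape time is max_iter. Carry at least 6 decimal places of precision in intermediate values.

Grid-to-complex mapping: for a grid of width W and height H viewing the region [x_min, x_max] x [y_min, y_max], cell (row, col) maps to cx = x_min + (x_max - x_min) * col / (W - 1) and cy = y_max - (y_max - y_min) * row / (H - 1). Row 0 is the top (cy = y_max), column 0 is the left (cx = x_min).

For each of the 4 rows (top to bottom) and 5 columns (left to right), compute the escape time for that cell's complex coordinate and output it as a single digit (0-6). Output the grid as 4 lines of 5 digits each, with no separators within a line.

Answer: 11222
23335
34666
46666

Derivation:
(row=0, col=0): c = -1.7400 + 1.5000i → escape time 1
(row=0, col=1): c = -1.4075 + 1.5000i → escape time 1
(row=0, col=2): c = -1.0750 + 1.5000i → escape time 2
(row=0, col=3): c = -0.7425 + 1.5000i → escape time 2
(row=0, col=4): c = -0.4100 + 1.5000i → escape time 2
(row=1, col=0): c = -1.7400 + 0.9567i → escape time 2
(row=1, col=1): c = -1.4075 + 0.9567i → escape time 3
(row=1, col=2): c = -1.0750 + 0.9567i → escape time 3
(row=1, col=3): c = -0.7425 + 0.9567i → escape time 3
(row=1, col=4): c = -0.4100 + 0.9567i → escape time 5
(row=2, col=0): c = -1.7400 + 0.4133i → escape time 3
(row=2, col=1): c = -1.4075 + 0.4133i → escape time 4
(row=2, col=2): c = -1.0750 + 0.4133i → escape time 6
(row=2, col=3): c = -0.7425 + 0.4133i → escape time 6
(row=2, col=4): c = -0.4100 + 0.4133i → escape time 6
(row=3, col=0): c = -1.7400 + -0.1300i → escape time 4
(row=3, col=1): c = -1.4075 + -0.1300i → escape time 6
(row=3, col=2): c = -1.0750 + -0.1300i → escape time 6
(row=3, col=3): c = -0.7425 + -0.1300i → escape time 6
(row=3, col=4): c = -0.4100 + -0.1300i → escape time 6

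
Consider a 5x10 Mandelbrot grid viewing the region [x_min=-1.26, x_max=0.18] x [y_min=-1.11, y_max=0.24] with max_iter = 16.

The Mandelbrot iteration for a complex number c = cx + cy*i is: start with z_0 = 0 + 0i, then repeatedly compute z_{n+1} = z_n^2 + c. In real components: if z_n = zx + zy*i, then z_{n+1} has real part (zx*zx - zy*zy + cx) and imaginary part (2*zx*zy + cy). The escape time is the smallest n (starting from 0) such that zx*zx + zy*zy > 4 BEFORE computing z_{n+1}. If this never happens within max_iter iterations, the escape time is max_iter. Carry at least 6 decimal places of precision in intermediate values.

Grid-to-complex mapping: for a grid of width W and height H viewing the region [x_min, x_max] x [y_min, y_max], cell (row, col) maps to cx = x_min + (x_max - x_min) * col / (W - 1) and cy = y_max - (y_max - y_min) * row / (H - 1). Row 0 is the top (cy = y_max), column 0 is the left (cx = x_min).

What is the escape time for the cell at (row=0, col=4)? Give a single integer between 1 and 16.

z_0 = 0 + 0i, c = 0.1800 + 0.2400i
Iter 1: z = 0.1800 + 0.2400i, |z|^2 = 0.0900
Iter 2: z = 0.1548 + 0.3264i, |z|^2 = 0.1305
Iter 3: z = 0.0974 + 0.3411i, |z|^2 = 0.1258
Iter 4: z = 0.0732 + 0.3065i, |z|^2 = 0.0993
Iter 5: z = 0.0914 + 0.2848i, |z|^2 = 0.0895
Iter 6: z = 0.1072 + 0.2921i, |z|^2 = 0.0968
Iter 7: z = 0.1062 + 0.3026i, |z|^2 = 0.1029
Iter 8: z = 0.0997 + 0.3043i, |z|^2 = 0.1025
Iter 9: z = 0.0974 + 0.3007i, |z|^2 = 0.0999
Iter 10: z = 0.0991 + 0.2985i, |z|^2 = 0.0989
Iter 11: z = 0.1007 + 0.2992i, |z|^2 = 0.0996
Iter 12: z = 0.1006 + 0.3002i, |z|^2 = 0.1003
Iter 13: z = 0.1000 + 0.3004i, |z|^2 = 0.1003
Iter 14: z = 0.0997 + 0.3001i, |z|^2 = 0.1000
Iter 15: z = 0.0999 + 0.2999i, |z|^2 = 0.0999

Answer: 16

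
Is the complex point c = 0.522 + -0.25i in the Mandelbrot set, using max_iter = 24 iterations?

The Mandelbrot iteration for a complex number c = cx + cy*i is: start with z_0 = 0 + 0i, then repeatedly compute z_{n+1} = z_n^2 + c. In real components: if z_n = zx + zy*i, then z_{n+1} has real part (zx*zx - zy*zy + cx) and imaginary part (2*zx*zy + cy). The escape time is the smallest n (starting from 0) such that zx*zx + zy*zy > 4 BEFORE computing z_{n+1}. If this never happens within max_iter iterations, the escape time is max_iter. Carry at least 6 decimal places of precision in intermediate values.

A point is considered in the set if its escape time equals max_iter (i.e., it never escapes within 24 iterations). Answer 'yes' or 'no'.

z_0 = 0 + 0i, c = 0.5220 + -0.2500i
Iter 1: z = 0.5220 + -0.2500i, |z|^2 = 0.3350
Iter 2: z = 0.7320 + -0.5110i, |z|^2 = 0.7969
Iter 3: z = 0.7967 + -0.9981i, |z|^2 = 1.6309
Iter 4: z = 0.1605 + -1.8403i, |z|^2 = 3.4125
Iter 5: z = -2.8390 + -0.8408i, |z|^2 = 8.7668
Escaped at iteration 5

Answer: no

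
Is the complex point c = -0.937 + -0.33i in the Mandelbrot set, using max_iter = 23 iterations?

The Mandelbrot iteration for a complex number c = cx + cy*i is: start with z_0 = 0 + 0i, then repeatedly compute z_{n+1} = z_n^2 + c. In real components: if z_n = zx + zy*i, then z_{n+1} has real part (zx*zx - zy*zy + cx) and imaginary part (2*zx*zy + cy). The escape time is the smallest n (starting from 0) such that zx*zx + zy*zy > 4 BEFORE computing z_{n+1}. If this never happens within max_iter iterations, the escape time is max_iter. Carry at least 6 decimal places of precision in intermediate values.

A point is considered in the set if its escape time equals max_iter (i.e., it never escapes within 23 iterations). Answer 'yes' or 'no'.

z_0 = 0 + 0i, c = -0.9370 + -0.3300i
Iter 1: z = -0.9370 + -0.3300i, |z|^2 = 0.9869
Iter 2: z = -0.1679 + 0.2884i, |z|^2 = 0.1114
Iter 3: z = -0.9920 + -0.4269i, |z|^2 = 1.1663
Iter 4: z = -0.1352 + 0.5169i, |z|^2 = 0.2855
Iter 5: z = -1.1859 + -0.4698i, |z|^2 = 1.6270
Iter 6: z = 0.2487 + 0.7842i, |z|^2 = 0.6768
Iter 7: z = -1.4901 + 0.0601i, |z|^2 = 2.2239
Iter 8: z = 1.2797 + -0.5090i, |z|^2 = 1.8966
Iter 9: z = 0.4414 + -1.6326i, |z|^2 = 2.8604
Iter 10: z = -3.4076 + -1.7714i, |z|^2 = 14.7498
Escaped at iteration 10

Answer: no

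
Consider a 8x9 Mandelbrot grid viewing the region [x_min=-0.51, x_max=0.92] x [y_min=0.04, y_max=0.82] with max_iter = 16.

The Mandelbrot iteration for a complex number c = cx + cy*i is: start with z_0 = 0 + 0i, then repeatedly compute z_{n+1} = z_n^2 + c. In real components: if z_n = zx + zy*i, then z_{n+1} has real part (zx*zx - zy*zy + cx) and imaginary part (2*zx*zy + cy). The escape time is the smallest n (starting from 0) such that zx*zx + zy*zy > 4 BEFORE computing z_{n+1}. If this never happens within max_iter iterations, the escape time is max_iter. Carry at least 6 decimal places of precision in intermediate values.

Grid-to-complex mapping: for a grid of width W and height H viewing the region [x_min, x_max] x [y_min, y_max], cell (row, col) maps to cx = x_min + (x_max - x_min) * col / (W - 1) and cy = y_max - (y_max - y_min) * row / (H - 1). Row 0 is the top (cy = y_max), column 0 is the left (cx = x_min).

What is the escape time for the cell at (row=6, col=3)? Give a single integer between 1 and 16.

Answer: 16

Derivation:
z_0 = 0 + 0i, c = 0.1029 + 0.2350i
Iter 1: z = 0.1029 + 0.2350i, |z|^2 = 0.0658
Iter 2: z = 0.0582 + 0.2833i, |z|^2 = 0.0837
Iter 3: z = 0.0260 + 0.2680i, |z|^2 = 0.0725
Iter 4: z = 0.0317 + 0.2489i, |z|^2 = 0.0630
Iter 5: z = 0.0419 + 0.2508i, |z|^2 = 0.0647
Iter 6: z = 0.0417 + 0.2560i, |z|^2 = 0.0673
Iter 7: z = 0.0391 + 0.2564i, |z|^2 = 0.0672
Iter 8: z = 0.0387 + 0.2550i, |z|^2 = 0.0665
Iter 9: z = 0.0393 + 0.2547i, |z|^2 = 0.0664
Iter 10: z = 0.0395 + 0.2550i, |z|^2 = 0.0666
Iter 11: z = 0.0394 + 0.2552i, |z|^2 = 0.0667
Iter 12: z = 0.0393 + 0.2551i, |z|^2 = 0.0666
Iter 13: z = 0.0393 + 0.2551i, |z|^2 = 0.0666
Iter 14: z = 0.0394 + 0.2551i, |z|^2 = 0.0666
Iter 15: z = 0.0393 + 0.2551i, |z|^2 = 0.0666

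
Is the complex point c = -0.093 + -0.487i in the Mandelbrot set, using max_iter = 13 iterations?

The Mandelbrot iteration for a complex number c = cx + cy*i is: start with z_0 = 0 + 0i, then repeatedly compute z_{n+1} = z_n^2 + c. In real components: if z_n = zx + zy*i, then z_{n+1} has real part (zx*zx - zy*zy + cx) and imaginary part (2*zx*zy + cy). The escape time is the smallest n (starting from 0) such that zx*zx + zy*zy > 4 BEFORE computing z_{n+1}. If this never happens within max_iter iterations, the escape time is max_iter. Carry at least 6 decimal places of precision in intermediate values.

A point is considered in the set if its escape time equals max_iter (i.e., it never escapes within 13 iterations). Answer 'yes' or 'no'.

Answer: yes

Derivation:
z_0 = 0 + 0i, c = -0.0930 + -0.4870i
Iter 1: z = -0.0930 + -0.4870i, |z|^2 = 0.2458
Iter 2: z = -0.3215 + -0.3964i, |z|^2 = 0.2605
Iter 3: z = -0.1468 + -0.2321i, |z|^2 = 0.0754
Iter 4: z = -0.1253 + -0.4189i, |z|^2 = 0.1912
Iter 5: z = -0.2527 + -0.3820i, |z|^2 = 0.2098
Iter 6: z = -0.1751 + -0.2939i, |z|^2 = 0.1170
Iter 7: z = -0.1487 + -0.3841i, |z|^2 = 0.1697
Iter 8: z = -0.2184 + -0.3727i, |z|^2 = 0.1866
Iter 9: z = -0.1842 + -0.3242i, |z|^2 = 0.1390
Iter 10: z = -0.1641 + -0.3676i, |z|^2 = 0.1620
Iter 11: z = -0.2012 + -0.3663i, |z|^2 = 0.1747
Iter 12: z = -0.1867 + -0.3396i, |z|^2 = 0.1502
Did not escape in 13 iterations → in set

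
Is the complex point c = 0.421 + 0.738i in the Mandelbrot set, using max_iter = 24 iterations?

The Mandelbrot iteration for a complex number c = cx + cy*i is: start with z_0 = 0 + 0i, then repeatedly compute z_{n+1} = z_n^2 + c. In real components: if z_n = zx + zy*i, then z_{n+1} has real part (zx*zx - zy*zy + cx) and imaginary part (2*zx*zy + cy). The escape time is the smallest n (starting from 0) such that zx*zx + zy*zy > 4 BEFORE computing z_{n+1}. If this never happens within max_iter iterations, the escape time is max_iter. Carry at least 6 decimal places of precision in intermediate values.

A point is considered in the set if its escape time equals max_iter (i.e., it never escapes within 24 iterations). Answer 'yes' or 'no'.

Answer: no

Derivation:
z_0 = 0 + 0i, c = 0.4210 + 0.7380i
Iter 1: z = 0.4210 + 0.7380i, |z|^2 = 0.7219
Iter 2: z = 0.0536 + 1.3594i, |z|^2 = 1.8508
Iter 3: z = -1.4241 + 0.8837i, |z|^2 = 2.8090
Iter 4: z = 1.6681 + -1.7790i, |z|^2 = 5.9472
Escaped at iteration 4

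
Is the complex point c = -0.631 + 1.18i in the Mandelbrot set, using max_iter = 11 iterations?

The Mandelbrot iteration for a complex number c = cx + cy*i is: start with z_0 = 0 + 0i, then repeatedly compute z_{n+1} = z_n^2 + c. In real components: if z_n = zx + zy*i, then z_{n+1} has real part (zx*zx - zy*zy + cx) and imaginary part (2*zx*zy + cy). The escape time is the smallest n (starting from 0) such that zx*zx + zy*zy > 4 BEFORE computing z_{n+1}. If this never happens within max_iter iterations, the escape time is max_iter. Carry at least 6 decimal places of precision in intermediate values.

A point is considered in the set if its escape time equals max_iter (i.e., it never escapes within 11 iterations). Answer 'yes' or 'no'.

Answer: no

Derivation:
z_0 = 0 + 0i, c = -0.6310 + 1.1800i
Iter 1: z = -0.6310 + 1.1800i, |z|^2 = 1.7906
Iter 2: z = -1.6252 + -0.3092i, |z|^2 = 2.7370
Iter 3: z = 1.9148 + 2.1849i, |z|^2 = 8.4404
Escaped at iteration 3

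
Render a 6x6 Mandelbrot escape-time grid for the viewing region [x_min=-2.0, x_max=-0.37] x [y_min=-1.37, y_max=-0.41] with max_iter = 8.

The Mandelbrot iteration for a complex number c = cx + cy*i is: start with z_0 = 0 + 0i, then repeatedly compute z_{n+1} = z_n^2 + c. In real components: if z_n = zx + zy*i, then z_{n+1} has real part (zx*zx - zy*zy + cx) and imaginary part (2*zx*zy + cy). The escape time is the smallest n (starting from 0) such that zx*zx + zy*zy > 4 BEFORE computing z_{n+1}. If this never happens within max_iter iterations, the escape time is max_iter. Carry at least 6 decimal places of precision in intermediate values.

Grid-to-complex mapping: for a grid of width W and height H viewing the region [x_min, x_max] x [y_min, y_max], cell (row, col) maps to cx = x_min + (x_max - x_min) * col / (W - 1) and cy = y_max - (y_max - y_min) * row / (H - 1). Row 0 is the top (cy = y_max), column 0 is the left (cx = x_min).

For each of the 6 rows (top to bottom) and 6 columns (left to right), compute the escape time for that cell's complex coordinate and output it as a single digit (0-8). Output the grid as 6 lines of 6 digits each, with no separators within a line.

(row=0, col=0): c = -2.0000 + -0.4100i → escape time 1
(row=0, col=1): c = -1.6740 + -0.4100i → escape time 3
(row=0, col=2): c = -1.3480 + -0.4100i → escape time 5
(row=0, col=3): c = -1.0220 + -0.4100i → escape time 6
(row=0, col=4): c = -0.6960 + -0.4100i → escape time 8
(row=0, col=5): c = -0.3700 + -0.4100i → escape time 8
(row=1, col=0): c = -2.0000 + -0.6020i → escape time 1
(row=1, col=1): c = -1.6740 + -0.6020i → escape time 3
(row=1, col=2): c = -1.3480 + -0.6020i → escape time 3
(row=1, col=3): c = -1.0220 + -0.6020i → escape time 4
(row=1, col=4): c = -0.6960 + -0.6020i → escape time 6
(row=1, col=5): c = -0.3700 + -0.6020i → escape time 8
(row=2, col=0): c = -2.0000 + -0.7940i → escape time 1
(row=2, col=1): c = -1.6740 + -0.7940i → escape time 3
(row=2, col=2): c = -1.3480 + -0.7940i → escape time 3
(row=2, col=3): c = -1.0220 + -0.7940i → escape time 3
(row=2, col=4): c = -0.6960 + -0.7940i → escape time 4
(row=2, col=5): c = -0.3700 + -0.7940i → escape time 7
(row=3, col=0): c = -2.0000 + -0.9860i → escape time 1
(row=3, col=1): c = -1.6740 + -0.9860i → escape time 2
(row=3, col=2): c = -1.3480 + -0.9860i → escape time 3
(row=3, col=3): c = -1.0220 + -0.9860i → escape time 3
(row=3, col=4): c = -0.6960 + -0.9860i → escape time 4
(row=3, col=5): c = -0.3700 + -0.9860i → escape time 5
(row=4, col=0): c = -2.0000 + -1.1780i → escape time 1
(row=4, col=1): c = -1.6740 + -1.1780i → escape time 1
(row=4, col=2): c = -1.3480 + -1.1780i → escape time 2
(row=4, col=3): c = -1.0220 + -1.1780i → escape time 3
(row=4, col=4): c = -0.6960 + -1.1780i → escape time 3
(row=4, col=5): c = -0.3700 + -1.1780i → escape time 3
(row=5, col=0): c = -2.0000 + -1.3700i → escape time 1
(row=5, col=1): c = -1.6740 + -1.3700i → escape time 1
(row=5, col=2): c = -1.3480 + -1.3700i → escape time 2
(row=5, col=3): c = -1.0220 + -1.3700i → escape time 2
(row=5, col=4): c = -0.6960 + -1.3700i → escape time 2
(row=5, col=5): c = -0.3700 + -1.3700i → escape time 2

Answer: 135688
133468
133347
123345
112333
112222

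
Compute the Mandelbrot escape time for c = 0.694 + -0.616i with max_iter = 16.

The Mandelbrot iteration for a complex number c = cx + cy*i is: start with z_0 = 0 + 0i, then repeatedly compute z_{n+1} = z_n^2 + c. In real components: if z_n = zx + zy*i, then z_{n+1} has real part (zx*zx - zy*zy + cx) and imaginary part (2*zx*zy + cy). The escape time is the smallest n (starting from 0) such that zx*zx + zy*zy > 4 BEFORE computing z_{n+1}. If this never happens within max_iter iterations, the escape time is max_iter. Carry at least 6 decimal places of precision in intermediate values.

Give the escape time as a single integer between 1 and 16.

z_0 = 0 + 0i, c = 0.6940 + -0.6160i
Iter 1: z = 0.6940 + -0.6160i, |z|^2 = 0.8611
Iter 2: z = 0.7962 + -1.4710i, |z|^2 = 2.7978
Iter 3: z = -0.8360 + -2.9584i, |z|^2 = 9.4508
Escaped at iteration 3

Answer: 3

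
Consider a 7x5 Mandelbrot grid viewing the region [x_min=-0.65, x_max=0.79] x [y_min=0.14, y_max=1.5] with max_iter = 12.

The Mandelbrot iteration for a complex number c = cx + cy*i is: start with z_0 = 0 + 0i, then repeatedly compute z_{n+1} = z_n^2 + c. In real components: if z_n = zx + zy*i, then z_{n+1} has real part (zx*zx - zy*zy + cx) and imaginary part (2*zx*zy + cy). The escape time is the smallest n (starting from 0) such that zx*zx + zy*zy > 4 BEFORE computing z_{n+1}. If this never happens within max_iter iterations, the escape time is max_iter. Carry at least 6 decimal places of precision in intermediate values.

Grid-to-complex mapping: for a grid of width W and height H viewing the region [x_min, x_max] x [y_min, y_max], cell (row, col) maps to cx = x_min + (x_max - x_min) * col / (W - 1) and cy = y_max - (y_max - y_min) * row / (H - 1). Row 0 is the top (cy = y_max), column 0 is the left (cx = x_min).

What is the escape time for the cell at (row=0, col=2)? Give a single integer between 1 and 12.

z_0 = 0 + 0i, c = -0.1700 + 1.5000i
Iter 1: z = -0.1700 + 1.5000i, |z|^2 = 2.2789
Iter 2: z = -2.3911 + 0.9900i, |z|^2 = 6.6975
Escaped at iteration 2

Answer: 2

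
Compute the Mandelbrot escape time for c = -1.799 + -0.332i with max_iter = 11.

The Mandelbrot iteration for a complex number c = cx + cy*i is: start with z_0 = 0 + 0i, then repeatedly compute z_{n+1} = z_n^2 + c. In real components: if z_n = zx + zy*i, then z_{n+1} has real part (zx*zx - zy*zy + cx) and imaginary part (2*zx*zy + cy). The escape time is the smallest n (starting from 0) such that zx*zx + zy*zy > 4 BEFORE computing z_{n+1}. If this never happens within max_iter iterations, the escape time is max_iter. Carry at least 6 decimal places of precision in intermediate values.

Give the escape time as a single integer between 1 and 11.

z_0 = 0 + 0i, c = -1.7990 + -0.3320i
Iter 1: z = -1.7990 + -0.3320i, |z|^2 = 3.3466
Iter 2: z = 1.3272 + 0.8625i, |z|^2 = 2.5054
Iter 3: z = -0.7816 + 1.9575i, |z|^2 = 4.4426
Escaped at iteration 3

Answer: 3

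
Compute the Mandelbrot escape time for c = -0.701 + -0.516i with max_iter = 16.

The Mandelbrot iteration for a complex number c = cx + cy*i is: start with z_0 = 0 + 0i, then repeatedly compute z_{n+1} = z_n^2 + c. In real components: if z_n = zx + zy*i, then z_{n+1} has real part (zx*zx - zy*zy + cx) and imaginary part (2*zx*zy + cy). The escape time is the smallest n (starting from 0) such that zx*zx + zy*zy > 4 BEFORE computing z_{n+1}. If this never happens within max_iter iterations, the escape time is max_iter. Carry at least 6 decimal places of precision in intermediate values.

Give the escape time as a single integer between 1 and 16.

Answer: 7

Derivation:
z_0 = 0 + 0i, c = -0.7010 + -0.5160i
Iter 1: z = -0.7010 + -0.5160i, |z|^2 = 0.7577
Iter 2: z = -0.4759 + 0.2074i, |z|^2 = 0.2695
Iter 3: z = -0.5176 + -0.7134i, |z|^2 = 0.7769
Iter 4: z = -0.9421 + 0.2225i, |z|^2 = 0.9370
Iter 5: z = 0.1370 + -0.9352i, |z|^2 = 0.8934
Iter 6: z = -1.5569 + -0.7722i, |z|^2 = 3.0203
Iter 7: z = 1.1267 + 1.8885i, |z|^2 = 4.8359
Escaped at iteration 7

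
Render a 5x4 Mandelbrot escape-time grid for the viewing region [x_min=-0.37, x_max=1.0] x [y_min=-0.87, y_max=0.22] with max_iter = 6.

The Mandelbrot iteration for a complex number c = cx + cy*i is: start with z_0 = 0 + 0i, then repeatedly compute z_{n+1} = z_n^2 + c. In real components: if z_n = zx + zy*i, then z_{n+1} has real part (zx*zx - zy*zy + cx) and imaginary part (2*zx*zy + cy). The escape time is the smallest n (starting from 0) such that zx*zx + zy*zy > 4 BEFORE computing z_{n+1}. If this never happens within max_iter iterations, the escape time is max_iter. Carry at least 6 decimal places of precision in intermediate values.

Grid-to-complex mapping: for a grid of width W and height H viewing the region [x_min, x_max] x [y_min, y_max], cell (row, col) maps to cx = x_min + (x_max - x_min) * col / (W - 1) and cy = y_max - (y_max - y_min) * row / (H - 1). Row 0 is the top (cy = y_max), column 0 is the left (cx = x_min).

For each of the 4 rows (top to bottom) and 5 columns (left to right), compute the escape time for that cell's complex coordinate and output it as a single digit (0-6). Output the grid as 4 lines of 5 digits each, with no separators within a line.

(row=0, col=0): c = -0.3700 + 0.2200i → escape time 6
(row=0, col=1): c = -0.0275 + 0.2200i → escape time 6
(row=0, col=2): c = 0.3150 + 0.2200i → escape time 6
(row=0, col=3): c = 0.6575 + 0.2200i → escape time 4
(row=0, col=4): c = 1.0000 + 0.2200i → escape time 2
(row=1, col=0): c = -0.3700 + -0.1433i → escape time 6
(row=1, col=1): c = -0.0275 + -0.1433i → escape time 6
(row=1, col=2): c = 0.3150 + -0.1433i → escape time 6
(row=1, col=3): c = 0.6575 + -0.1433i → escape time 4
(row=1, col=4): c = 1.0000 + -0.1433i → escape time 2
(row=2, col=0): c = -0.3700 + -0.5067i → escape time 6
(row=2, col=1): c = -0.0275 + -0.5067i → escape time 6
(row=2, col=2): c = 0.3150 + -0.5067i → escape time 6
(row=2, col=3): c = 0.6575 + -0.5067i → escape time 3
(row=2, col=4): c = 1.0000 + -0.5067i → escape time 2
(row=3, col=0): c = -0.3700 + -0.8700i → escape time 5
(row=3, col=1): c = -0.0275 + -0.8700i → escape time 6
(row=3, col=2): c = 0.3150 + -0.8700i → escape time 4
(row=3, col=3): c = 0.6575 + -0.8700i → escape time 2
(row=3, col=4): c = 1.0000 + -0.8700i → escape time 2

Answer: 66642
66642
66632
56422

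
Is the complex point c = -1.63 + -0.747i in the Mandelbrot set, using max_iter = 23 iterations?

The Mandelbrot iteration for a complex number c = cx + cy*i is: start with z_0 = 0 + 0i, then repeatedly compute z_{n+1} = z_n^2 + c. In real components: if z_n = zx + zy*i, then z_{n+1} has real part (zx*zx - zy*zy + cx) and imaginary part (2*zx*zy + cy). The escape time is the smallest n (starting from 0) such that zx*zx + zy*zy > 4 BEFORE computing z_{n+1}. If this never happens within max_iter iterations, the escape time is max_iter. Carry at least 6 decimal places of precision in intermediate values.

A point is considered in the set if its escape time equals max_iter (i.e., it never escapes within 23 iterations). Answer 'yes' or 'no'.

z_0 = 0 + 0i, c = -1.6300 + -0.7470i
Iter 1: z = -1.6300 + -0.7470i, |z|^2 = 3.2149
Iter 2: z = 0.4689 + 1.6882i, |z|^2 = 3.0699
Iter 3: z = -4.2602 + 0.8362i, |z|^2 = 18.8487
Escaped at iteration 3

Answer: no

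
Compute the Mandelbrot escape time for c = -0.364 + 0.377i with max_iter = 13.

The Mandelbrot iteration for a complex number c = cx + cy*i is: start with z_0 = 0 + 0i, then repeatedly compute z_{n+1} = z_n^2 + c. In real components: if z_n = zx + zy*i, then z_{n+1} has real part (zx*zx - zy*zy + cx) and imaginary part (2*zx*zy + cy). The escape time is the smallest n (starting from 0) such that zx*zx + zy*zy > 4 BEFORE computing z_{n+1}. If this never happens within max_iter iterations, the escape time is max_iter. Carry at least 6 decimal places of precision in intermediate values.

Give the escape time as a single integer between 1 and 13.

Answer: 13

Derivation:
z_0 = 0 + 0i, c = -0.3640 + 0.3770i
Iter 1: z = -0.3640 + 0.3770i, |z|^2 = 0.2746
Iter 2: z = -0.3736 + 0.1025i, |z|^2 = 0.1501
Iter 3: z = -0.2349 + 0.3004i, |z|^2 = 0.1454
Iter 4: z = -0.3990 + 0.2359i, |z|^2 = 0.2149
Iter 5: z = -0.2604 + 0.1888i, |z|^2 = 0.1034
Iter 6: z = -0.3318 + 0.2787i, |z|^2 = 0.1878
Iter 7: z = -0.3316 + 0.1920i, |z|^2 = 0.1468
Iter 8: z = -0.2909 + 0.2496i, |z|^2 = 0.1470
Iter 9: z = -0.3417 + 0.2317i, |z|^2 = 0.1704
Iter 10: z = -0.3010 + 0.2186i, |z|^2 = 0.1384
Iter 11: z = -0.3212 + 0.2454i, |z|^2 = 0.1634
Iter 12: z = -0.3210 + 0.2193i, |z|^2 = 0.1512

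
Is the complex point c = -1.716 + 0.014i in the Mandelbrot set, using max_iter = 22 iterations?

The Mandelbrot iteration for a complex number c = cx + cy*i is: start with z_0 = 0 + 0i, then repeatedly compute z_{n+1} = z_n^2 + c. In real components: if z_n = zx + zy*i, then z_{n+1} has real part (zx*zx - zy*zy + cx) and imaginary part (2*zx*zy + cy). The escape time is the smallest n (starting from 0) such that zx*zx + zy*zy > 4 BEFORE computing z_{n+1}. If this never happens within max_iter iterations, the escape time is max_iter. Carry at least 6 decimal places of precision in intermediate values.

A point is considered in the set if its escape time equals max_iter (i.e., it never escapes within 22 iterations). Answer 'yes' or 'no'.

z_0 = 0 + 0i, c = -1.7160 + 0.0140i
Iter 1: z = -1.7160 + 0.0140i, |z|^2 = 2.9449
Iter 2: z = 1.2285 + -0.0340i, |z|^2 = 1.5103
Iter 3: z = -0.2080 + -0.0697i, |z|^2 = 0.0481
Iter 4: z = -1.6776 + 0.0430i, |z|^2 = 2.8161
Iter 5: z = 1.0964 + -0.1302i, |z|^2 = 1.2190
Iter 6: z = -0.5309 + -0.2715i, |z|^2 = 0.3556
Iter 7: z = -1.5079 + 0.3023i, |z|^2 = 2.3651
Iter 8: z = 0.4663 + -0.8977i, |z|^2 = 1.0233
Iter 9: z = -2.3043 + -0.8232i, |z|^2 = 5.9875
Escaped at iteration 9

Answer: no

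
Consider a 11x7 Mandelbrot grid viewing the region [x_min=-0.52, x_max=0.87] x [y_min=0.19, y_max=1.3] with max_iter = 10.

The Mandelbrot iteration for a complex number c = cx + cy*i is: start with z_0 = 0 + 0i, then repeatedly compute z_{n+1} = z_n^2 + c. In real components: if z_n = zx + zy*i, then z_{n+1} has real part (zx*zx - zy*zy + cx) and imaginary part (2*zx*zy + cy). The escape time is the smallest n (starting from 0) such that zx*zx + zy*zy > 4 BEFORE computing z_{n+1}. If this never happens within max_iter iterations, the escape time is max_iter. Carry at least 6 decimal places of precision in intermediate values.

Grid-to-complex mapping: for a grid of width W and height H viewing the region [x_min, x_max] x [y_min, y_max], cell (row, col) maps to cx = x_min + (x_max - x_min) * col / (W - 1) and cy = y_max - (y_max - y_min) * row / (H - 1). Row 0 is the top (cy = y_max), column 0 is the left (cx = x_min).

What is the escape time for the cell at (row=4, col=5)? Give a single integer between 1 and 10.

Answer: 10

Derivation:
z_0 = 0 + 0i, c = 0.1750 + 0.5600i
Iter 1: z = 0.1750 + 0.5600i, |z|^2 = 0.3442
Iter 2: z = -0.1080 + 0.7560i, |z|^2 = 0.5832
Iter 3: z = -0.3849 + 0.3967i, |z|^2 = 0.3055
Iter 4: z = 0.1657 + 0.2546i, |z|^2 = 0.0923
Iter 5: z = 0.1376 + 0.6444i, |z|^2 = 0.4342
Iter 6: z = -0.2213 + 0.7374i, |z|^2 = 0.5927
Iter 7: z = -0.3198 + 0.2336i, |z|^2 = 0.1568
Iter 8: z = 0.2227 + 0.4106i, |z|^2 = 0.2182
Iter 9: z = 0.0560 + 0.7428i, |z|^2 = 0.5550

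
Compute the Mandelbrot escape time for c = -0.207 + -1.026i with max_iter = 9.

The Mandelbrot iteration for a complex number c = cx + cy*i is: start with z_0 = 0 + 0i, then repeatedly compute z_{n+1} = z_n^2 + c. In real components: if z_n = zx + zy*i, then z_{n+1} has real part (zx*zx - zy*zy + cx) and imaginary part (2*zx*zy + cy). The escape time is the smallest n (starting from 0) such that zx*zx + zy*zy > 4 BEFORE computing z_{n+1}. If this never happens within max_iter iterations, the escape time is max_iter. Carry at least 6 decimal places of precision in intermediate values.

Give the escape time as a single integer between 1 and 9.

Answer: 7

Derivation:
z_0 = 0 + 0i, c = -0.2070 + -1.0260i
Iter 1: z = -0.2070 + -1.0260i, |z|^2 = 1.0955
Iter 2: z = -1.2168 + -0.6012i, |z|^2 = 1.8422
Iter 3: z = 0.9122 + 0.4372i, |z|^2 = 1.0232
Iter 4: z = 0.4339 + -0.2284i, |z|^2 = 0.2405
Iter 5: z = -0.0709 + -1.2242i, |z|^2 = 1.5037
Iter 6: z = -1.7007 + -0.8525i, |z|^2 = 3.6190
Iter 7: z = 1.9585 + 1.8736i, |z|^2 = 7.3463
Escaped at iteration 7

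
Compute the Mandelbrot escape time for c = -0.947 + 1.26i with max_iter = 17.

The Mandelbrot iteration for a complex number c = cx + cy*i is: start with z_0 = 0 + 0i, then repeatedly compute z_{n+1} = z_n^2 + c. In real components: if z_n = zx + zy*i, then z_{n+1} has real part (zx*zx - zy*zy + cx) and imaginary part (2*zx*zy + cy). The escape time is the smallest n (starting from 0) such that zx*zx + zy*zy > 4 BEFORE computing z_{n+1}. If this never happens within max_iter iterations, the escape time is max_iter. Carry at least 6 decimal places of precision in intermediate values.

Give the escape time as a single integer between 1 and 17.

Answer: 3

Derivation:
z_0 = 0 + 0i, c = -0.9470 + 1.2600i
Iter 1: z = -0.9470 + 1.2600i, |z|^2 = 2.4844
Iter 2: z = -1.6378 + -1.1264i, |z|^2 = 3.9512
Iter 3: z = 0.4665 + 4.9497i, |z|^2 = 24.7176
Escaped at iteration 3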